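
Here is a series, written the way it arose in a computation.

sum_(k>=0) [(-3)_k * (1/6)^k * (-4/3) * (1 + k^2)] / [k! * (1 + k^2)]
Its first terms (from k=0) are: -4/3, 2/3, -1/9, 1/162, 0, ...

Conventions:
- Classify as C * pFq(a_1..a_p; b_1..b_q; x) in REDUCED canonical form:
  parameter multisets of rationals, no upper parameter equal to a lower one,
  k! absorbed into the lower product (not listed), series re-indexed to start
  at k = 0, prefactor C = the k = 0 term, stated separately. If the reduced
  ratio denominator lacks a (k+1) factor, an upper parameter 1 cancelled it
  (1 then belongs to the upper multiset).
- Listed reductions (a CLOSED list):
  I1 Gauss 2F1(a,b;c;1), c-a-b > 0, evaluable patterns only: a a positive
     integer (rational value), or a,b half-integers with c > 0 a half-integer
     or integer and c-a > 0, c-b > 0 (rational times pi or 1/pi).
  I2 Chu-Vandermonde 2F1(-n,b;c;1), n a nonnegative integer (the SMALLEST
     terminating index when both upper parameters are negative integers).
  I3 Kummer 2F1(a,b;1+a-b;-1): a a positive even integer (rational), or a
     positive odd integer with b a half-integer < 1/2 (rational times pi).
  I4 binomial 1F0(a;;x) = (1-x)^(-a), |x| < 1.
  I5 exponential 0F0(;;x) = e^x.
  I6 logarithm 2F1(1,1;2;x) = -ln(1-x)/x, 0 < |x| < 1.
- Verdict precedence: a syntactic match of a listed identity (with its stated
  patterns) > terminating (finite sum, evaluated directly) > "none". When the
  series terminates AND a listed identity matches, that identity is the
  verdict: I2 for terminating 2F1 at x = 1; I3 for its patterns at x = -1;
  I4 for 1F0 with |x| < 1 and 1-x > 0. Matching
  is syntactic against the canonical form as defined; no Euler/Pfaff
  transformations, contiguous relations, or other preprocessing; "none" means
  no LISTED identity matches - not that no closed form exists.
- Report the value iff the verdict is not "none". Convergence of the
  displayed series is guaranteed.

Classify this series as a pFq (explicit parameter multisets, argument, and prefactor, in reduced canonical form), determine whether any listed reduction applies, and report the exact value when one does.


Key step: with t_0 = -4/3, the factor k^2 + 1 cancels (top and bottom), leaving C = -4/3, x = 1/6.
Step ratio: r(k) = (1/6) * (k-3) / [(k+1)] - rational in k. x = (1/6); t_0 = -4/3; negate the roots.

The series (x = 1/6) is 1F0: upper {-3}, lower {-}, prefactor -4/3. Verdict: the I4 binomial reduction fires (the 1F0 binomial series: exponent 3, x = 1/6). Hence: -125/162.


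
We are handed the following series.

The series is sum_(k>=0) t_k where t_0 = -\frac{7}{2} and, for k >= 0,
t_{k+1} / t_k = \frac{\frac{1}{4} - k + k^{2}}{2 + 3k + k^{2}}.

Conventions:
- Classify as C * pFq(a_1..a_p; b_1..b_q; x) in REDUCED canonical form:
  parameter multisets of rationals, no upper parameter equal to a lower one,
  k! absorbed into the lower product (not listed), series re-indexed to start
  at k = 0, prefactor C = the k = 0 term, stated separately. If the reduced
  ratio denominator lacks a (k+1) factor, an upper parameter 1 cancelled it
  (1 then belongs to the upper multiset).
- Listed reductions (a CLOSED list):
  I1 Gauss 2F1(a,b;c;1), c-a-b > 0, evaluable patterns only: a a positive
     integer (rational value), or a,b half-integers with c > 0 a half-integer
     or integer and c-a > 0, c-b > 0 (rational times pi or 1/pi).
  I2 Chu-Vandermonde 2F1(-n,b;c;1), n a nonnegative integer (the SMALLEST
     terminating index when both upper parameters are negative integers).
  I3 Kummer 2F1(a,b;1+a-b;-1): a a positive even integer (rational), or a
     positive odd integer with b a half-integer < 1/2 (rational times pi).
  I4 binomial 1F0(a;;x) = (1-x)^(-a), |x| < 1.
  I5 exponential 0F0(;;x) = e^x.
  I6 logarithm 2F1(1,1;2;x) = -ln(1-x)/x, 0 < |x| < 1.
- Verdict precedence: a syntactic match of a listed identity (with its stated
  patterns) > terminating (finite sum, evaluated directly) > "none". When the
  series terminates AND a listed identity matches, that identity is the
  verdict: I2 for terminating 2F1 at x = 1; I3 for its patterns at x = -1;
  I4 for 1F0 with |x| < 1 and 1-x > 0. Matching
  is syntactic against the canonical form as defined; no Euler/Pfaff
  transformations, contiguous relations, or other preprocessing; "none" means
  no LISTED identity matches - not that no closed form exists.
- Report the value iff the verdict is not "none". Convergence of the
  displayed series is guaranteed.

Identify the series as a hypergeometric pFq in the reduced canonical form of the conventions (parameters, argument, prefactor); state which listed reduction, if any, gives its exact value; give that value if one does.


The series (x = 1) is 2F1: upper {-\frac{1}{2}, -\frac{1}{2}}, lower {2}, prefactor -\frac{7}{2}. Verdict at x = 1: Gauss's theorem I1 (half-integer case) matches (x = 1; upper {-\frac{1}{2}, -\frac{1}{2}} half-integers, c = 2 in the evaluable pattern). Value: \left(-\frac{112}{9}\right) / \pi.

Key step: t_0 = -\frac{7}{2} here, and roots of the ratio polynomials (C = -7/2, x = 1) are the negated parameters.
Ratio: r(k) = 1 * (k-\frac{1}{2}) (k-\frac{1}{2}) / [(k+2) (k+1)] - rational in k, leading ratio 1; with t_0 = -\frac{7}{2}, classification follows.


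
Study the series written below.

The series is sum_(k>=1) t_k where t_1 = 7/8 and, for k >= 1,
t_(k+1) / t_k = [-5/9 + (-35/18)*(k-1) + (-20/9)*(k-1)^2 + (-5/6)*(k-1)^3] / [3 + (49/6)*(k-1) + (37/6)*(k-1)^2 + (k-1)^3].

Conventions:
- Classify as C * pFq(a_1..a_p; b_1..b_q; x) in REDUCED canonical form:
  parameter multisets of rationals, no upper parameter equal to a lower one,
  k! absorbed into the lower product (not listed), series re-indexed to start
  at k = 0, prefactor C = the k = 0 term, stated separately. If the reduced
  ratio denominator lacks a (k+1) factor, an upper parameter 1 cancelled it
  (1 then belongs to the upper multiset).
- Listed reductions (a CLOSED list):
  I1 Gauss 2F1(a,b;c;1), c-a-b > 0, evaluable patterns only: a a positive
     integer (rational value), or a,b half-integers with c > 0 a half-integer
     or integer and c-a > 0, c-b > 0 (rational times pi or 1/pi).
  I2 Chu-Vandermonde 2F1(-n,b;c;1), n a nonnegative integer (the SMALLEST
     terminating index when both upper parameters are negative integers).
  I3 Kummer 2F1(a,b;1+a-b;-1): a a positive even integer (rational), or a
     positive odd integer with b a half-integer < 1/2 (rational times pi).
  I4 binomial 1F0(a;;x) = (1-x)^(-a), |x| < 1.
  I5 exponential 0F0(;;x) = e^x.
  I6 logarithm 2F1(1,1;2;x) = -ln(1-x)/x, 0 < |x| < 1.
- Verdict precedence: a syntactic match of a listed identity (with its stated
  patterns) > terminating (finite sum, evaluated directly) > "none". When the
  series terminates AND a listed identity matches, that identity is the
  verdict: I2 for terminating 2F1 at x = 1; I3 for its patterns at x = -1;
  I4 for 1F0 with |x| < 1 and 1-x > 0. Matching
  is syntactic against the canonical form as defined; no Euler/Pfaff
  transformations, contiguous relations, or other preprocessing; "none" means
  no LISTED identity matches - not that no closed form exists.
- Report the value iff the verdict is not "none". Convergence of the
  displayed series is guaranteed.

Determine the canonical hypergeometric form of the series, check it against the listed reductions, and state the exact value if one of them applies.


At argument -5/6: a 2F1 with upper {1, 1}, lower {9/2}, scaled by C = 7/8. Verdict: none. A 2F1 with upper {1, 1} fits none of I1-I6 at x = -5/6; the sum runs forever.

Structural cue: from the first term 7/8: the ratio is unreduced: k + 2/3 divides both sides (prefactor 7/8).
Adjacent-term ratio: r(k) = (-5/6) * (k+1) (k+1) / [(k+9/2) (k+1)] - rational in k. x = (-5/6); t_0 = 7/8; negate the roots.


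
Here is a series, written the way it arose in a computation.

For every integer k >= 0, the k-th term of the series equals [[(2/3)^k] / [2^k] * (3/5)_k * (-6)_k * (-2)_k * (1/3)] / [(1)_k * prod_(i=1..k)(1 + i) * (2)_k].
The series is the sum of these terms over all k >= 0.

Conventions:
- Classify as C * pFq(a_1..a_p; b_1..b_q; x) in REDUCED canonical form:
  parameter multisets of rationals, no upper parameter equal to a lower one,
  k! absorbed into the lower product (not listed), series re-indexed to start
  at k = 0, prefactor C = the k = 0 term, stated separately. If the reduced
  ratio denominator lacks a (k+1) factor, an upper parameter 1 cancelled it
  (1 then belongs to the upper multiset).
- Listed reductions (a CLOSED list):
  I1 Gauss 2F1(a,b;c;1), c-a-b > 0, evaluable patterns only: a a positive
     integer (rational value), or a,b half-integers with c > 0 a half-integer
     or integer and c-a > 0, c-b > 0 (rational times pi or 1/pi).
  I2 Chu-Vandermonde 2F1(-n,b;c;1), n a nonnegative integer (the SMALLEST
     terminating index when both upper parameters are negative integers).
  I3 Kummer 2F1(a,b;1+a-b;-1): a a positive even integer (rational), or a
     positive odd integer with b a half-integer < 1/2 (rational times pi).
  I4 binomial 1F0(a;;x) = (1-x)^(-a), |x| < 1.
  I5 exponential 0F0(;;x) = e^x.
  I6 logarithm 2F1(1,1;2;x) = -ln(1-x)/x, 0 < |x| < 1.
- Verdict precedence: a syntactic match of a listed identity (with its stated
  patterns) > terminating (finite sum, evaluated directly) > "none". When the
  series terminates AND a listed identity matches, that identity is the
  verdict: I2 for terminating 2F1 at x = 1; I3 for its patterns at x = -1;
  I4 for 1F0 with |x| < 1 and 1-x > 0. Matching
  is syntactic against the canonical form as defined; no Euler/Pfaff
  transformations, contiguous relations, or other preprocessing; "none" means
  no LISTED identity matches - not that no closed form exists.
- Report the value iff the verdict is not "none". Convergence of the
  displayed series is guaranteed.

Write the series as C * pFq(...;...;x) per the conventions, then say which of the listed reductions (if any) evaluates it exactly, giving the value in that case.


Prefactor 1/3, argument 1/3: 3F2 with upper {-6, -2, 3/5} over lower {2, 2}. Verdict: terminating at k = 2: the factor (-2)_k kills every later term; summing the 3 survivors is exact. Sum: 76/135.

The tell: from the first term 1/3: (1)_k (prefactor 1/3) is k! itself.
Term ratio: r(k) = (1/3) * (k-6) (k-2) (k+3/5) / [(k+2) (k+2) (k+1)] - rational in k. x = (1/3); t_0 = 1/3; negate the roots.


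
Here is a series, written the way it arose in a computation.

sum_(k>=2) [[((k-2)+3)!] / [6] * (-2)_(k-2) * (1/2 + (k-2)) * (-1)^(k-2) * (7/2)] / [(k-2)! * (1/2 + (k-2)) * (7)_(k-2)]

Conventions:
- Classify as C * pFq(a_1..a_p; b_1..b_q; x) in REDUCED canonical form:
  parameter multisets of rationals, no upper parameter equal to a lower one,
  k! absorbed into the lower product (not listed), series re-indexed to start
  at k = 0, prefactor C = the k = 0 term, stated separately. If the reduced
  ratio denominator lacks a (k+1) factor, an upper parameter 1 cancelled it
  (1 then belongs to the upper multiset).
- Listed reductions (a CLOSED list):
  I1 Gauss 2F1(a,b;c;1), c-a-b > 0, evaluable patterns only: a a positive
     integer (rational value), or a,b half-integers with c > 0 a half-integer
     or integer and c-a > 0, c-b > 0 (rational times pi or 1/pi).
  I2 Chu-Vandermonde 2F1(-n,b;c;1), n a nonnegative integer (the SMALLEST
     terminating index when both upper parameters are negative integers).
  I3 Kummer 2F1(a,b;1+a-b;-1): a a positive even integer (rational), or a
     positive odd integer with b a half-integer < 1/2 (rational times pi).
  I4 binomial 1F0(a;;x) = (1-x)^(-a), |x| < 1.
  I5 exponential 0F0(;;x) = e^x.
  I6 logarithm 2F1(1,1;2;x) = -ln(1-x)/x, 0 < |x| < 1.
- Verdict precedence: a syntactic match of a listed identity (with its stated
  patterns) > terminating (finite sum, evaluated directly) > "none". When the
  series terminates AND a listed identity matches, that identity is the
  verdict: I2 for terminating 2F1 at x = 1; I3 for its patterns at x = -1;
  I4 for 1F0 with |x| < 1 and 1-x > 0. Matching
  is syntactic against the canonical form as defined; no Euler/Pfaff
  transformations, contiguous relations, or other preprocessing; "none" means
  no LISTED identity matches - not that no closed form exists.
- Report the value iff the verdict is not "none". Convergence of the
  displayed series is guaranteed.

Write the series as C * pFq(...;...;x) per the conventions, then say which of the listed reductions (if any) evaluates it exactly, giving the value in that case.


At argument -1: a 2F1 with upper {-2, 4}, lower {7}, scaled by C = 7/2. Verdict (x = -1): the Kummer evaluation I3 applies (x = -1; c = 7 equals 1+a-b for upper {-2, 4}: listed pattern). Sum: 35/4.

Key observation: x = (-1) and k + 1/2 divides numerator and denominator alike; C = 7/2 after cancelling.
Consecutive-term ratio: r(k) = (-1) * (k-2) (k+4) / [(k+7) (k+1)] - rational; roots negated = parameters, x = (-1), C = 7/2.


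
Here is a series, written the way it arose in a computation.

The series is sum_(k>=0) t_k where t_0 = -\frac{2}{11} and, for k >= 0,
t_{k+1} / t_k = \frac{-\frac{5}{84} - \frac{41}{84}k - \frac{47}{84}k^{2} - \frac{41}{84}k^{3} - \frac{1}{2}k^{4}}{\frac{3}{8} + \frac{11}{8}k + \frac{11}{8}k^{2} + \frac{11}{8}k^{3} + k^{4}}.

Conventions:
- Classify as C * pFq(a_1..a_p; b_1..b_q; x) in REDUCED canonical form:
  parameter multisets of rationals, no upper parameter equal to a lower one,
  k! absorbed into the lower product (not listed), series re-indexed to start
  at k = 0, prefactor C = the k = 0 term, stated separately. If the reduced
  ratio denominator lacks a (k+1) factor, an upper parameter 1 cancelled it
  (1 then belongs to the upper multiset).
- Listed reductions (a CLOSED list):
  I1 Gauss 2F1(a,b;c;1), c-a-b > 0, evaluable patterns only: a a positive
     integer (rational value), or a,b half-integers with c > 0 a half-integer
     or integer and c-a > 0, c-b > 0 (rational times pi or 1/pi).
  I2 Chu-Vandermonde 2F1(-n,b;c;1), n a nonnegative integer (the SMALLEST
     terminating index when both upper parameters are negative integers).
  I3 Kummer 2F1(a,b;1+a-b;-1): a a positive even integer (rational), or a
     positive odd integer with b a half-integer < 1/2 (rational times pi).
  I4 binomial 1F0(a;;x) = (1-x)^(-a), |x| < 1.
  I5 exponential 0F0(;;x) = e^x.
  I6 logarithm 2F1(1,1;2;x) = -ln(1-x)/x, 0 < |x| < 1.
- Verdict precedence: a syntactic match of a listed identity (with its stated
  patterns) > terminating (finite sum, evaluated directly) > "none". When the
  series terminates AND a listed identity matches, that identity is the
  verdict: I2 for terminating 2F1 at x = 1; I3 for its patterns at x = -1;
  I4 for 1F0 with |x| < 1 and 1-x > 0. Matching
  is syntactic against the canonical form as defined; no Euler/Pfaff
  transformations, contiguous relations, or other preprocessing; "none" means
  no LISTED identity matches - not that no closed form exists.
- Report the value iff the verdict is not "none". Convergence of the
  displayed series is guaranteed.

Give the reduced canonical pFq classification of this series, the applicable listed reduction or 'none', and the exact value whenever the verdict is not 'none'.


The tell: x = -\frac{1}{2} and cancel k^2 + 1 from the displayed ratio first; then prefactor -2/11.
Term ratio: r(k) = -\frac{1}{2} * (k+\frac{1}{7}) (k+\frac{5}{6}) / [(k+\frac{3}{8}) (k+1)] - poly over poly, x = -\frac{1}{2} from leading terms; C = -\frac{2}{11} at k = 0.

At argument -\frac{1}{2}: a 2F1 with upper {\frac{1}{7}, \frac{5}{6}}, lower {\frac{3}{8}}, scaled by C = -\frac{2}{11}. Verdict: none here - no I1-I6 shape fits x = -\frac{1}{2} with lower {\frac{3}{8}}.


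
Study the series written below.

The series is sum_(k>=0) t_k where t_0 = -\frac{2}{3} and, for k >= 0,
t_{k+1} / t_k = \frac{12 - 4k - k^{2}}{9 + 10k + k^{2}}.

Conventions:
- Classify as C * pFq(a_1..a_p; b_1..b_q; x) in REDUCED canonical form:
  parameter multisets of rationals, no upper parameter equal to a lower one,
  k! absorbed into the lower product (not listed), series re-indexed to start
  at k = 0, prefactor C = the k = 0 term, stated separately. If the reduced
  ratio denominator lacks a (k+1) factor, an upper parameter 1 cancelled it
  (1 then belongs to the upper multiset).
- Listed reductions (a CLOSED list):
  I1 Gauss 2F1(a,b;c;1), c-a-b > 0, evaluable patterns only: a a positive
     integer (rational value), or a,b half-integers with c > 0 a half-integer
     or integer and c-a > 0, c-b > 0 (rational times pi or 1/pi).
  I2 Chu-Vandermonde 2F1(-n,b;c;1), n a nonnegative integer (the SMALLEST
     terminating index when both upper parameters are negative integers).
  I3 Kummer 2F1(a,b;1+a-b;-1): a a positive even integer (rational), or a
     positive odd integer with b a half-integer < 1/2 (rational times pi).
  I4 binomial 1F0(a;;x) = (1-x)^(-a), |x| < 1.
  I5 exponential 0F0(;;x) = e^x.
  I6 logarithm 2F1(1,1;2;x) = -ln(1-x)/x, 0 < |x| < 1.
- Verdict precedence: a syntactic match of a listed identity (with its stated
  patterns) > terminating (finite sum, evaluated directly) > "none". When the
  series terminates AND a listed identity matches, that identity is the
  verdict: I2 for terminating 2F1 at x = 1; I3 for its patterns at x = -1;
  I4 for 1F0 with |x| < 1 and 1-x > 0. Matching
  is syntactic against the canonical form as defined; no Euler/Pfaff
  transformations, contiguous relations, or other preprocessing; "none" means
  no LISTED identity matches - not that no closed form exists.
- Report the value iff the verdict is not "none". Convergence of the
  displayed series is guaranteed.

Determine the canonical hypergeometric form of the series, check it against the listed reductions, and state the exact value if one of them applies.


Structural cue: t_0 being -\frac{2}{3}, roots of the ratio polynomials (C = -2/3) are the negated parameters.
Term ratio: r(k) = -1 * (k-2) (k+6) / [(k+9) (k+1)] - poly over poly, x = -1 from leading terms; C = -\frac{2}{3} at k = 0.

The series (x = -1) is 2F1: upper {-2, 6}, lower {9}, prefactor -\frac{2}{3}. Verdict: Kummer (I3) applies (x = -1; c = 9 equals 1+a-b for upper {-2, 6}: listed pattern). Hence: -\frac{28}{15}.


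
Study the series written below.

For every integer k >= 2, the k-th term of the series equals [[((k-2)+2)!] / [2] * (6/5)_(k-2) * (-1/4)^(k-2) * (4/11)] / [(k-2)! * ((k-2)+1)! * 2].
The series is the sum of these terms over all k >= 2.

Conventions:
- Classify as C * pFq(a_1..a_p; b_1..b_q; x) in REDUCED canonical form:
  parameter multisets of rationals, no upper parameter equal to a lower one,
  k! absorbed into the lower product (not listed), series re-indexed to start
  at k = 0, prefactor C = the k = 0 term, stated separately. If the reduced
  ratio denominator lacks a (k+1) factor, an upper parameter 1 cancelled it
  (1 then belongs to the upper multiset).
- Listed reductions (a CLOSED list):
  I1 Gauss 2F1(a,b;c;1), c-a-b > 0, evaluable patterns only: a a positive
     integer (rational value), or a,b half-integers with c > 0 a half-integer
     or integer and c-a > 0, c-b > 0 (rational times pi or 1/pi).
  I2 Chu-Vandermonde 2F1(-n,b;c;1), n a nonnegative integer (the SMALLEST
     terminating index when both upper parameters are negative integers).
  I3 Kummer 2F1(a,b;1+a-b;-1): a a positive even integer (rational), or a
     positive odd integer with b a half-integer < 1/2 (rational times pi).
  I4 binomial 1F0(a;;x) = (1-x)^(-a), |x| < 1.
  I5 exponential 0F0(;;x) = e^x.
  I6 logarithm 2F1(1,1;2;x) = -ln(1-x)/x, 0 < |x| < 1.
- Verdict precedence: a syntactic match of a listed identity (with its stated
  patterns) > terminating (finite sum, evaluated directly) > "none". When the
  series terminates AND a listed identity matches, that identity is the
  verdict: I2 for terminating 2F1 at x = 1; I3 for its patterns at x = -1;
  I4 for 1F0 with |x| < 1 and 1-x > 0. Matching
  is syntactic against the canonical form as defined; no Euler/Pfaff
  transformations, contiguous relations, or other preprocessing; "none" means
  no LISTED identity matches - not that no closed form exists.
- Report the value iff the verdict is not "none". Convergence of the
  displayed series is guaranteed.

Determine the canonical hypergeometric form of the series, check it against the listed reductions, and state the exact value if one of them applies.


This is 2/11 * 2F1(6/5, 3; 2; -1/4) in reduced canonical form. Verdict: no listed reduction: x = -1/4 and upper {6/5, 3} fail every I1-I6 pattern.

Structural cue: t_0 = 2/11 here, and the factorial ratio (C = 2/11) (k+a-1)!/(a-1)! is a rising factorial (a)_k.
Term ratio: r(k) = (-1/4) * (k+6/5) (k+3) / [(k+2) (k+1)] - rational in k. x = (-1/4); t_0 = 2/11; negate the roots.


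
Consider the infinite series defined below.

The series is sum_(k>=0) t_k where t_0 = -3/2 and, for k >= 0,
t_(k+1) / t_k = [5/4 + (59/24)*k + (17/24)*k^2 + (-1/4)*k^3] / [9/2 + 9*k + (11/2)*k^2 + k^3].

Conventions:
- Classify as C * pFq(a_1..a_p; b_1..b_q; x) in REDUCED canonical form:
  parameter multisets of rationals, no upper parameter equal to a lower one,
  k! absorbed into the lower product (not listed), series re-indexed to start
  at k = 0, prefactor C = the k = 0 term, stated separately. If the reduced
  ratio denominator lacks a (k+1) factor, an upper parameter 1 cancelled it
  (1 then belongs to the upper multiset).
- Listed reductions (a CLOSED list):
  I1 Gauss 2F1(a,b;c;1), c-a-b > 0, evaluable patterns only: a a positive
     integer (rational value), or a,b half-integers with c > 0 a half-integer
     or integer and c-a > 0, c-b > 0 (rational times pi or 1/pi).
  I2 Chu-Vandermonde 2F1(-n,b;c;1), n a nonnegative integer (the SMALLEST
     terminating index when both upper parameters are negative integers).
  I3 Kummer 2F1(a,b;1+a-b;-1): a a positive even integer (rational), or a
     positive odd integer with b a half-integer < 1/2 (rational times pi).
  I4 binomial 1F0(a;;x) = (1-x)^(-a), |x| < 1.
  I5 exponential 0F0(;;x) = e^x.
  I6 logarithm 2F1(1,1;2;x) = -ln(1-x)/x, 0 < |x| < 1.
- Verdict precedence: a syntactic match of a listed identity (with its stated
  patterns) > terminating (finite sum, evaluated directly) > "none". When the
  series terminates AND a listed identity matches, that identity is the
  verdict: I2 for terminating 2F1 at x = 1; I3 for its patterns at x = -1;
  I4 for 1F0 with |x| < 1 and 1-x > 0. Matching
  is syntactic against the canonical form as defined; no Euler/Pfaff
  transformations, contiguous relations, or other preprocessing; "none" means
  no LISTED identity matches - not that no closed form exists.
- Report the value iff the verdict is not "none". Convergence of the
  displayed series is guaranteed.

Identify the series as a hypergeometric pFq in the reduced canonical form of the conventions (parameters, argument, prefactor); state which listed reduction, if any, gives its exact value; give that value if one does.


At argument -1/4: a 2F1 with upper {-5, 2/3}, lower {3}, scaled by C = -3/2. Verdict: terminating. With -5 upstairs the series is a 6-term polynomial sum; evaluated term by term. Hence: -752453/373248.

Structural cue: from the first term -3/2: the expanded ratio factors over Q; C = -3/2, x = -1/4, roots give parameters.
Step ratio: r(k) = (-1/4) * (k-5) (k+2/3) / [(k+3) (k+1)] - poly over poly, x = (-1/4) from leading terms; C = -3/2 at k = 0.


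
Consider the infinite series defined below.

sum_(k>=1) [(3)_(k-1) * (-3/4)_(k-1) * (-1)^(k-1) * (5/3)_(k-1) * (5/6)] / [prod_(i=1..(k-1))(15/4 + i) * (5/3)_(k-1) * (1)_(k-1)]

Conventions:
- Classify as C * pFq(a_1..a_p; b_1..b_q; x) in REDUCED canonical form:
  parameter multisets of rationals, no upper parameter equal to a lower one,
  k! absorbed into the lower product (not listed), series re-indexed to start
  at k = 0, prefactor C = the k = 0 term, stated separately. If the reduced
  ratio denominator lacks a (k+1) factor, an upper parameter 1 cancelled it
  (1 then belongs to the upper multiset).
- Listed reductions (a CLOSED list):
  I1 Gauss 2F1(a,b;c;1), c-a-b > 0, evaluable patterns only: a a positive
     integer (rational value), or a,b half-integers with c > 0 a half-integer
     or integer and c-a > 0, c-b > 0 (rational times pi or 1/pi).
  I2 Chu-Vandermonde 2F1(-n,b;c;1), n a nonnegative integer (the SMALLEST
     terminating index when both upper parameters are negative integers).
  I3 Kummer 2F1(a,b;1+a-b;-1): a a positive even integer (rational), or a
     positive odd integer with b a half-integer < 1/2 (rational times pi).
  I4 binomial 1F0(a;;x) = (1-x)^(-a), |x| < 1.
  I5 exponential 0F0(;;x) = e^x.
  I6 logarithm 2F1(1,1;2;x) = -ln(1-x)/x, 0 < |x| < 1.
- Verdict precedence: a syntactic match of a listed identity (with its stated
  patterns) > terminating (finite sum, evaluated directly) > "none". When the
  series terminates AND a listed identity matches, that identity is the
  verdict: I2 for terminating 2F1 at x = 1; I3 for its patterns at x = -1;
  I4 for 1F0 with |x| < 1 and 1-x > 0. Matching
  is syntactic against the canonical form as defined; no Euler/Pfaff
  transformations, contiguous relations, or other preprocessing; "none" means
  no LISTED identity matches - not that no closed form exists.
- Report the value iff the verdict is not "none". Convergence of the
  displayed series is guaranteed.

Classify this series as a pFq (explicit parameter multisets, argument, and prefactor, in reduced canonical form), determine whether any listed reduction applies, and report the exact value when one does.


x = -1 here; the reduced form reads 2F1, upper {-3/4, 3}, lower {19/4}, C = 5/6. Verdict: no listed reduction: x = -1 and upper {-3/4, 3} fail every I1-I6 pattern.

First insight: t_0 = 5/6 here, and the parameter 5/3 appears in both the upper and lower lists and cancels.
Term ratio: r(k) = (-1) * (k-3/4) (k+3) / [(k+19/4) (k+1)] - rational in k, leading ratio (-1); with t_0 = 5/6, classification follows.


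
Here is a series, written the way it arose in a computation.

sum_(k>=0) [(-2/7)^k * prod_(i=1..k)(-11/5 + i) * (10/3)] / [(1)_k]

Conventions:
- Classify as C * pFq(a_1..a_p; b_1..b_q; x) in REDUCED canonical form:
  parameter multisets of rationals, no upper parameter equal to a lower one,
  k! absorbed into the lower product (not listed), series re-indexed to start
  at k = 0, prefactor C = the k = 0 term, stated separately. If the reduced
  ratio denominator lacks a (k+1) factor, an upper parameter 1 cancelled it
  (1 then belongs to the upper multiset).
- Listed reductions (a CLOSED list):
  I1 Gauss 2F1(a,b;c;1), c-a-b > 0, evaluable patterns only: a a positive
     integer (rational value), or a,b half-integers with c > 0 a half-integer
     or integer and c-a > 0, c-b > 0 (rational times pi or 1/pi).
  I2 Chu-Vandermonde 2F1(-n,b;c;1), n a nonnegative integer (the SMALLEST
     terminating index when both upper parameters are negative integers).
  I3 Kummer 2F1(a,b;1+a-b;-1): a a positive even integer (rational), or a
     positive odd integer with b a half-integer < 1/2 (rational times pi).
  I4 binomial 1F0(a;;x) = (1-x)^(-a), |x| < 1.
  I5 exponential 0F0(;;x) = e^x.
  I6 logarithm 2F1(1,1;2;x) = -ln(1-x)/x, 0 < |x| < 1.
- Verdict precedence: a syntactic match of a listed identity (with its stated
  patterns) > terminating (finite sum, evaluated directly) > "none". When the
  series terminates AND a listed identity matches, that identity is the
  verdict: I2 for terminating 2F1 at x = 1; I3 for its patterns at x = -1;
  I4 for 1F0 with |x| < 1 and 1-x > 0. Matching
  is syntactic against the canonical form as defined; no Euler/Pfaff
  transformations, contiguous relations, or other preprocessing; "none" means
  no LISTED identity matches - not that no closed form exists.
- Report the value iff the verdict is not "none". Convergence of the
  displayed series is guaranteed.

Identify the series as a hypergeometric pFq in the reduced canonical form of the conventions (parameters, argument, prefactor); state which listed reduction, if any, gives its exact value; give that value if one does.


Classification (C = 10/3): 1F0 with upper {-6/5}, lower {-}, argument x = -2/7. Verdict: binomial (I4) fires (the 1F0 binomial series: exponent 6/5, x = -2/7). Exact value: (10/3) * (9/7)^(6/5).

First insight: t_0 = 10/3 here, and (1)_k (C = 10/3, x = -2/7) is k! itself.
Ratio: r(k) = (-2/7) * (k-6/5) / [(k+1)] - rational in k, leading ratio (-2/7); with t_0 = 10/3, classification follows.


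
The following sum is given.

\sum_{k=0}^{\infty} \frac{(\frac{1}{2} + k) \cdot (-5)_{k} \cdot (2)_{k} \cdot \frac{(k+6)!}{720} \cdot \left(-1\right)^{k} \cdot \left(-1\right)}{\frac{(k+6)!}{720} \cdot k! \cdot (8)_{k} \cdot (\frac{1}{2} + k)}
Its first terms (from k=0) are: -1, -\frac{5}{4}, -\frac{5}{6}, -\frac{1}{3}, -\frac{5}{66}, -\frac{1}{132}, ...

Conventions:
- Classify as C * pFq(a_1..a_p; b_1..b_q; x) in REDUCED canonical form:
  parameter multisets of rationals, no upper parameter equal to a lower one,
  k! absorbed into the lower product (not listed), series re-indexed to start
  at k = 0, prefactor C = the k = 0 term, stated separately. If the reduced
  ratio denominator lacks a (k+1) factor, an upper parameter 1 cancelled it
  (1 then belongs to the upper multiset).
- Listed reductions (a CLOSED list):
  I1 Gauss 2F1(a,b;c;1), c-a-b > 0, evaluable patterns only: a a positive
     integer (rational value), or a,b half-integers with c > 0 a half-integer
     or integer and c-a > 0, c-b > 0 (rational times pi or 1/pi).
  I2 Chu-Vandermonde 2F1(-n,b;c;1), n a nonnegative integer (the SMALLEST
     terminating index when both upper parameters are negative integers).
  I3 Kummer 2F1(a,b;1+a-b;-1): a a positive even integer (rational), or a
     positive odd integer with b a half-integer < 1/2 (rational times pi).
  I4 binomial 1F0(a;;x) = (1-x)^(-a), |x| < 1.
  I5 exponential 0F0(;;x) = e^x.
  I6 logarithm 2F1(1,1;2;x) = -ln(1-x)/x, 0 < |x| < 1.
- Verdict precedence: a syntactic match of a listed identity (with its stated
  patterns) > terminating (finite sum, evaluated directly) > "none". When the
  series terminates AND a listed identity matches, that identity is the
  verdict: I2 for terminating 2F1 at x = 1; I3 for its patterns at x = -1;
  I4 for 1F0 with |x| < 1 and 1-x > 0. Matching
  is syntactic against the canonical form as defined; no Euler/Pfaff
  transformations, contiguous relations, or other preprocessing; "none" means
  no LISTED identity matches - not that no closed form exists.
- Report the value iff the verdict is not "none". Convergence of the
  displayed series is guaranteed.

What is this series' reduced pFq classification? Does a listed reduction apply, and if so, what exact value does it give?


The series (x = -1) is 2F1: upper {-5, 2}, lower {8}, prefactor -1. Verdict (x = -1): Kummer (I3) applies (x = -1; c = 8 equals 1+a-b for upper {-5, 2}: listed pattern). Sum: -\frac{7}{2}.

Key observation: with t_0 = -1, the factorial ratio (prefactor -1) (k+a-1)!/(a-1)! is a rising factorial (a)_k.
Adjacent-term ratio: r(k) = -1 * (k-5) (k+2) / [(k+8) (k+1)] - poly over poly, x = -1 from leading terms; C = -1 at k = 0.


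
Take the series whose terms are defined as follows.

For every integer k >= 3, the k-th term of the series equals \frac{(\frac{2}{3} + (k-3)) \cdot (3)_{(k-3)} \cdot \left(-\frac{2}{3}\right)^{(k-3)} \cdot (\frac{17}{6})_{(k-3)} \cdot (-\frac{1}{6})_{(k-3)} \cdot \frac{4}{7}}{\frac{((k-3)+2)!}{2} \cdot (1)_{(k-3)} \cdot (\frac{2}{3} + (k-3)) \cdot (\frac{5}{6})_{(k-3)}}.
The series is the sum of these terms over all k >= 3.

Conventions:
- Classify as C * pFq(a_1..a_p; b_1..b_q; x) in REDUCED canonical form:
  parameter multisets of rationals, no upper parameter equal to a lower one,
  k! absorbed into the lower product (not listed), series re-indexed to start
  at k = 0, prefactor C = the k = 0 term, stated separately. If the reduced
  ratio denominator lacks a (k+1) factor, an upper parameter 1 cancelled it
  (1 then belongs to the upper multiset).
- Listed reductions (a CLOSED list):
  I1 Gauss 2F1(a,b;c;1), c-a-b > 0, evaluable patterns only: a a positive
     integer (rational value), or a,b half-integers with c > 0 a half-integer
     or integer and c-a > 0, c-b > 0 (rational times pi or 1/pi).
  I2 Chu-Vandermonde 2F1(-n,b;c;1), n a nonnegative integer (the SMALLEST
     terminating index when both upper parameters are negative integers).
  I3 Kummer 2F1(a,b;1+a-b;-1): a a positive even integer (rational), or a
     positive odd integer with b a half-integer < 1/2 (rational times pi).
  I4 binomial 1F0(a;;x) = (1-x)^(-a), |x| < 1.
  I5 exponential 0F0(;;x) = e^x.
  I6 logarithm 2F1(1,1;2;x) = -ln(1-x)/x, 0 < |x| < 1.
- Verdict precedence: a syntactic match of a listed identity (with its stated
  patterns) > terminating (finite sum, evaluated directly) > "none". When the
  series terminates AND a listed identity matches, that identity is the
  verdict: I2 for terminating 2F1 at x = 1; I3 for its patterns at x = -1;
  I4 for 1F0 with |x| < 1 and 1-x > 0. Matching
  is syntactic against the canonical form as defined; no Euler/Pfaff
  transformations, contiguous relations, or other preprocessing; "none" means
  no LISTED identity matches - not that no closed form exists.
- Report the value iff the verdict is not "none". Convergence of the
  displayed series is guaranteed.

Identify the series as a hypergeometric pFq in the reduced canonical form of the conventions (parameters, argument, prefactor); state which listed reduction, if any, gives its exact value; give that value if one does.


This is \frac{4}{7} * 2F1(-\frac{1}{6}, \frac{17}{6}; \frac{5}{6}; -\frac{2}{3}) in reduced canonical form. Verdict: none. A 2F1 with upper {-\frac{1}{6}, \frac{17}{6}} fits none of I1-I6 at x = -\frac{2}{3}; the sum runs forever.

Key step: t_0 = \frac{4}{7} here, and striking the common factor k + 2/3 reduces the term (C = 4/7, x = -2/3).
Step ratio: r(k) = -\frac{2}{3} * (k-\frac{1}{6}) (k+\frac{17}{6}) / [(k+\frac{5}{6}) (k+1)] - rational in k, leading ratio -\frac{2}{3}; with t_0 = \frac{4}{7}, classification follows.


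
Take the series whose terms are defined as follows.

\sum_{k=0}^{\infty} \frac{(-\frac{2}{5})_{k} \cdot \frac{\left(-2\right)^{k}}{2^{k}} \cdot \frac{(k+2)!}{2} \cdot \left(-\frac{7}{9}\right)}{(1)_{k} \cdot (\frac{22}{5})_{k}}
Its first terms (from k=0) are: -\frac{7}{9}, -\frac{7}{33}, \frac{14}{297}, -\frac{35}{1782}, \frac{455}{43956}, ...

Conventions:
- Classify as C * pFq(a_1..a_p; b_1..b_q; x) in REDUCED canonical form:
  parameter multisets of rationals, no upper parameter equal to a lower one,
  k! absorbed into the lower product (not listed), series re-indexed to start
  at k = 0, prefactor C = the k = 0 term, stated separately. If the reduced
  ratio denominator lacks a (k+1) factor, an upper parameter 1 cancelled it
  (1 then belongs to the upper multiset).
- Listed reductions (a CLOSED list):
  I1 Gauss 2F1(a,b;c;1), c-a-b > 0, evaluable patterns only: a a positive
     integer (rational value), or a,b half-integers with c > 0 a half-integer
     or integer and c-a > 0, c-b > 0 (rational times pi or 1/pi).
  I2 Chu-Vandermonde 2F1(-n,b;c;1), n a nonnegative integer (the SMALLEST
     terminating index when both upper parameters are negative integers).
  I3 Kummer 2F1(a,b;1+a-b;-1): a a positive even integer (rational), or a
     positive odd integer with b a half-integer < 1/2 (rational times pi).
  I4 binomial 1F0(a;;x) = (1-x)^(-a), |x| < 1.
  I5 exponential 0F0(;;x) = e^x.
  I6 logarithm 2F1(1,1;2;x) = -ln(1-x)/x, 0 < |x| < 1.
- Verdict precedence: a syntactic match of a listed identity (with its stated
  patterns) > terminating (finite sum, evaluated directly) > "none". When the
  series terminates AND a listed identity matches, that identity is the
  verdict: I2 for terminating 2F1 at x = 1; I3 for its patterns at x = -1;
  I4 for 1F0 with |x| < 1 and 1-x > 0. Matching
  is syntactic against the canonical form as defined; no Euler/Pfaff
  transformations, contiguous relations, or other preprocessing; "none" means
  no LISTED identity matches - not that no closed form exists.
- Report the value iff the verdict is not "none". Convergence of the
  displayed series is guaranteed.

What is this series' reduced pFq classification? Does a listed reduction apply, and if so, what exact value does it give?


Prefactor -\frac{7}{9}, argument -1: 2F1 with upper {-\frac{2}{5}, 3} over lower {\frac{22}{5}}. Verdict: none (x = -1): each listed identity misses the multisets {-\frac{2}{5}, 3} ; {\frac{22}{5}}.

First insight: t_0 being -\frac{7}{9}, the factorial ratio (C = -7/9) (k+a-1)!/(a-1)! is a rising factorial (a)_k.
Step ratio: r(k) = -1 * (k-\frac{2}{5}) (k+3) / [(k+\frac{22}{5}) (k+1)] ; factor over Q: parameters, x = -1, and C = -\frac{7}{9}.


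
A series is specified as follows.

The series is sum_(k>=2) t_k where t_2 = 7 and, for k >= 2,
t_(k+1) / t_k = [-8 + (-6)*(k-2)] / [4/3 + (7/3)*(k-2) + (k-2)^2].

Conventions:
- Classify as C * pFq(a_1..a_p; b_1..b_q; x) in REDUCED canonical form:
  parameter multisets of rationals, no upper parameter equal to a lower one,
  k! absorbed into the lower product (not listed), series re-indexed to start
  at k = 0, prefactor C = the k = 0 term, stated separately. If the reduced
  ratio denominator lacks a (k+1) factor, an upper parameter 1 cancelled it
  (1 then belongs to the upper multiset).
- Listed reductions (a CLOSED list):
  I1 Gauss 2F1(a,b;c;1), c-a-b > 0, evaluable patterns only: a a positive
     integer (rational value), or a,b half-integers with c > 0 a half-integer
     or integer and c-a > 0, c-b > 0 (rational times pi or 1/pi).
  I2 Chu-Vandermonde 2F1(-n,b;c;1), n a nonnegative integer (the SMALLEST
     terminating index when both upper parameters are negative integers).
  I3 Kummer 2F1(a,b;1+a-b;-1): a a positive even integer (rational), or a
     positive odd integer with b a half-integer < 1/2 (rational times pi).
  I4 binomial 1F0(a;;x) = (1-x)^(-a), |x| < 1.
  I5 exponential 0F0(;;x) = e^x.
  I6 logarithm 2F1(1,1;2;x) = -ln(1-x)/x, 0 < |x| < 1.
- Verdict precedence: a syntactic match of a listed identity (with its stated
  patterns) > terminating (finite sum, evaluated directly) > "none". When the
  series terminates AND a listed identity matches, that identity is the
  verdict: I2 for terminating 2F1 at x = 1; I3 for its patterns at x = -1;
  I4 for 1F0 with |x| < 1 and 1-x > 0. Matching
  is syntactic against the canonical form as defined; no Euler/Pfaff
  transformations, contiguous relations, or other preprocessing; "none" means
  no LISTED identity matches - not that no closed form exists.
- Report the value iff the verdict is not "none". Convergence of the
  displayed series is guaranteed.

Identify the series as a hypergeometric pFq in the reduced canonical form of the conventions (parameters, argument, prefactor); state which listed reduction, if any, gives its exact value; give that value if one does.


At argument -6: a 0F0 with upper {-}, lower {-}, scaled by C = 7. Verdict at x = -6: the I5 exponential reduction matches (the 0F0 exponential series at x = -6). Exact value: 7 * e^(-6).

Key step: from the first term 7: the parameter 4/3 appears in both the upper and lower lists and cancels.
Adjacent-term ratio: r(k) = (-6) * 1 / [(k+1)] ; factor over Q: parameters, x = (-6), and C = 7.


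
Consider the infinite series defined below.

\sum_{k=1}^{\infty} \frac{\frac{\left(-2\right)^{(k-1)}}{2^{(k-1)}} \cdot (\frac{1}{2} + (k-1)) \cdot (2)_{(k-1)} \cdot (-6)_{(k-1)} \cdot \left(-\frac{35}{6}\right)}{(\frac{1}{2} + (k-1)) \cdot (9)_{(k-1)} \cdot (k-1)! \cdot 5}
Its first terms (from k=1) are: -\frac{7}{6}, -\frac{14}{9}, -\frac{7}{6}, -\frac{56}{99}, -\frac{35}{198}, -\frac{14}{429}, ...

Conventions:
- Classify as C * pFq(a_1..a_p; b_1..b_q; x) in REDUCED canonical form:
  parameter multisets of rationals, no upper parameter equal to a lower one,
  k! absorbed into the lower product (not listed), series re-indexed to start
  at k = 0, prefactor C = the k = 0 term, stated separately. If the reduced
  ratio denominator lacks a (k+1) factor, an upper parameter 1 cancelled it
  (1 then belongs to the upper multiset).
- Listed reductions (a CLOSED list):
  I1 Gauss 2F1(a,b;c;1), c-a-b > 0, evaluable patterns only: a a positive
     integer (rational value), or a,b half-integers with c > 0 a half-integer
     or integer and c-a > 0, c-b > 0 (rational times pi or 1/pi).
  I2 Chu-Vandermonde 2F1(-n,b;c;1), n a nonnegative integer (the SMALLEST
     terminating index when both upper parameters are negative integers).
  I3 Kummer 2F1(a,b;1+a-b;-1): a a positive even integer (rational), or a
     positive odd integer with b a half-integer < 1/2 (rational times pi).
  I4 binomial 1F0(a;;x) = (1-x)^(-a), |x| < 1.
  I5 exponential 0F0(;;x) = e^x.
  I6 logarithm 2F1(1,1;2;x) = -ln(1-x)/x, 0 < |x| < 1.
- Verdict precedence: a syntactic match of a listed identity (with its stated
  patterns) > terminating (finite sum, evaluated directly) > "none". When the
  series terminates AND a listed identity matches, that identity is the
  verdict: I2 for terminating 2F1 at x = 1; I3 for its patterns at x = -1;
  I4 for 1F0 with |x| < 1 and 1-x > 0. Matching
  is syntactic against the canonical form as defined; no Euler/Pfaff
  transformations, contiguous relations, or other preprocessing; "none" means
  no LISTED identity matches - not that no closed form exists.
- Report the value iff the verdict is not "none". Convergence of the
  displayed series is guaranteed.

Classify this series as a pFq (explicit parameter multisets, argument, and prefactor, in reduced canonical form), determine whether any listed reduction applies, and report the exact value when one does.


First insight: with t_0 = -\frac{7}{6}, k + 1/2 divides numerator and denominator alike; prefactor -7/6 after cancelling.
Term ratio: r(k) = -1 * (k-6) (k+2) / [(k+9) (k+1)] - rational; roots negated = parameters, x = -1, C = -\frac{7}{6}.

With C = -\frac{7}{6}: the canonical form is 2F1(-6, 2; 9; -1). Verdict: Kummer's theorem (I3) matches (x = -1; c = 9 equals 1+a-b for upper {-6, 2}: listed pattern). Its exact value is -\frac{14}{3}.
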